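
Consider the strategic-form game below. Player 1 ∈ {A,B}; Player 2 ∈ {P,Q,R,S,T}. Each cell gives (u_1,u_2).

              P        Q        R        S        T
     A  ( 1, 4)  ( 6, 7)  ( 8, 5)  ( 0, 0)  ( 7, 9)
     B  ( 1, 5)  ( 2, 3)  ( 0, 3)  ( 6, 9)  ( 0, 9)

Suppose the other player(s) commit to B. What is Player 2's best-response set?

u_2(P vs B) = 5
u_2(Q vs B) = 3
u_2(R vs B) = 3
u_2(S vs B) = 9
u_2(T vs B) = 9
max payoff 9 at {S,T}

BR_2 = {S,T}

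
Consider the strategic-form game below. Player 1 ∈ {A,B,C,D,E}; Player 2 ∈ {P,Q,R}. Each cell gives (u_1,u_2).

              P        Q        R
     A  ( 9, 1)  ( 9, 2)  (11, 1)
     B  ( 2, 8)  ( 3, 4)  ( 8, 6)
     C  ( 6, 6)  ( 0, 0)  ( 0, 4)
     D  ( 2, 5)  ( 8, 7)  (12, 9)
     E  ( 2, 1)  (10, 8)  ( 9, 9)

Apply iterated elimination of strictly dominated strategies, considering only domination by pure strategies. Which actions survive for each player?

P1 drop B (A beats it: P:9>2 Q:9>3 R:11>8)
P1 drop C (A beats it: P:9>6 Q:9>0 R:11>0)
P2 drop P (Q beats it: A:2>1 D:7>5 E:8>1)
P1→{A,D,E} P2→{Q,R}

Survivors P1:{A,D,E} P2:{Q,R}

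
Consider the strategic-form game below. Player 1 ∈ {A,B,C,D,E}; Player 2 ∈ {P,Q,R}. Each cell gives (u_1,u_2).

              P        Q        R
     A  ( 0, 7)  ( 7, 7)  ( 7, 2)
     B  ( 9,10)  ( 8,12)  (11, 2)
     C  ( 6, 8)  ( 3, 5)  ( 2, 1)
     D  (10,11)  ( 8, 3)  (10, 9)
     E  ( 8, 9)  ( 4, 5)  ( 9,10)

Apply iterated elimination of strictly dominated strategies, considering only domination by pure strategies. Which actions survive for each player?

P1 drop A (B beats it: P:9>0 Q:8>7 R:11>7)
P1 drop C (B beats it: P:9>6 Q:8>3 R:11>2)
P1 drop E (B beats it: P:9>8 Q:8>4 R:11>9)
P2 drop R (P beats it: B:10>2 D:11>9)
P1→{B,D} P2→{P,Q}

Survivors P1:{B,D} P2:{P,Q}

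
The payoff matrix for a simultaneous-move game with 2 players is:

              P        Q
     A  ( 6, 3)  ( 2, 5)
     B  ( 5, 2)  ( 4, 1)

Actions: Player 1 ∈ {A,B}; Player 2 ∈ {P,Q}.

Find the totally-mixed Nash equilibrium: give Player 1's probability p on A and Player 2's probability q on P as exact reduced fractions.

P1 indiff ⇒ q·6+(1-q)·2 = q·5+(1-q)·4 ⇒ q(1) = (1-q)(2) ⇒ q = 2/3
P2 indiff ⇒ p·3+(1-p)·2 = p·5+(1-p)·1 ⇒ p(-2) = (1-p)(-1) ⇒ p = 1/3

p=1/3, q=2/3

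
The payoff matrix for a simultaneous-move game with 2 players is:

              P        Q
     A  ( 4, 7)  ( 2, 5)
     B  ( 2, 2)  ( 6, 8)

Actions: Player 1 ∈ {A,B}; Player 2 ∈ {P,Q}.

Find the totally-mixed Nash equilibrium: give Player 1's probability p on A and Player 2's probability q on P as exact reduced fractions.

P1 indiff ⇒ q·4+(1-q)·2 = q·2+(1-q)·6 ⇒ q(2) = (1-q)(4) ⇒ q = 2/3
P2 indiff ⇒ p·7+(1-p)·2 = p·5+(1-p)·8 ⇒ p(2) = (1-p)(6) ⇒ p = 3/4

(p,q) = (3/4, 2/3)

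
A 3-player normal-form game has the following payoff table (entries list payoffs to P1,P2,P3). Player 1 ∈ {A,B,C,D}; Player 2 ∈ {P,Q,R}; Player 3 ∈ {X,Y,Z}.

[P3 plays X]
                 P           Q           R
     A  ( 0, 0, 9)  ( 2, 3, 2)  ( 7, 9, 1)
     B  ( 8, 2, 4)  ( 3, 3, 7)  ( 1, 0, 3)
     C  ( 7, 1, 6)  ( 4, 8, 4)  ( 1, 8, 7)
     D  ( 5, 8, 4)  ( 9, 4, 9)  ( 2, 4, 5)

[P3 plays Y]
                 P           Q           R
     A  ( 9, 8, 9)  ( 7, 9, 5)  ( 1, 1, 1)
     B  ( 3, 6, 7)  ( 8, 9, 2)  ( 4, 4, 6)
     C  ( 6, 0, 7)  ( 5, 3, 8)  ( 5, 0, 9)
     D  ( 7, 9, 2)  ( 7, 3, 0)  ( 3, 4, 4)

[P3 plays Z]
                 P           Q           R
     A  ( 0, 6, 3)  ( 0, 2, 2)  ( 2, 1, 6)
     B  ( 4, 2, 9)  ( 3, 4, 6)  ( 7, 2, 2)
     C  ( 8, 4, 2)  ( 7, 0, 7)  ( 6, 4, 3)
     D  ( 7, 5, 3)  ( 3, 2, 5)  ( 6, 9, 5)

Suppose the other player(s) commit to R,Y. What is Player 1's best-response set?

BR_1 = {C}

u_1(A vs R,Y) = 1
u_1(B vs R,Y) = 4
u_1(C vs R,Y) = 5
u_1(D vs R,Y) = 3
max payoff 5 at {C}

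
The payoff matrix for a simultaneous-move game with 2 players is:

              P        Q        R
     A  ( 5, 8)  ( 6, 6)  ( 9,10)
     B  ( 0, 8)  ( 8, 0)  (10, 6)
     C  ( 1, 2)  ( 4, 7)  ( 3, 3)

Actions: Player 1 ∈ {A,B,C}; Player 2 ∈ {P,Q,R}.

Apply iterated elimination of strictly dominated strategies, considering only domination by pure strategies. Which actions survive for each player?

Survivors P1:{A,B} P2:{P,R}

P1 drop C (A beats it: P:5>1 Q:6>4 R:9>3)
P2 drop Q (P beats it: A:8>6 B:8>0)
P1→{A,B} P2→{P,R}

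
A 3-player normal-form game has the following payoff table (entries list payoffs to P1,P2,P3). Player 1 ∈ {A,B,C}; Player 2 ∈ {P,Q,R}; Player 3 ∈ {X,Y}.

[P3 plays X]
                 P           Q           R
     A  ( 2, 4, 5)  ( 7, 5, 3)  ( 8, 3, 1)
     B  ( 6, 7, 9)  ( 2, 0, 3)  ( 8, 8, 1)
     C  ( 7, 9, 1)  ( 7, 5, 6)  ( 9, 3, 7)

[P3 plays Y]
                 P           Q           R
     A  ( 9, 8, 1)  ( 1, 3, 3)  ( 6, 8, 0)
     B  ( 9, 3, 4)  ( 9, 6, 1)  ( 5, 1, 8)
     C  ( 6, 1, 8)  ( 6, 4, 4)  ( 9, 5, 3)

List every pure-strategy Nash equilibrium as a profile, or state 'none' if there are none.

(A,P,X): not NE [P1→C gives 7>2; P2→Q gives 5>4]
(A,P,Y): not NE [P3→X gives 5>1]
(A,Q,X): NE
(A,Q,Y): not NE [P1→B gives 9>1; P2→R gives 8>3]
(A,R,X): not NE [P1→C gives 9>8; P2→Q gives 5>3]
(A,R,Y): not NE [P1→C gives 9>6; P3→X gives 1>0]
(B,P,X): not NE [P1→C gives 7>6; P2→R gives 8>7]
(B,P,Y): not NE [P2→Q gives 6>3; P3→X gives 9>4]
(B,Q,X): not NE [P1→C gives 7>2; P2→R gives 8>0]
(B,Q,Y): not NE [P3→X gives 3>1]
(B,R,X): not NE [P1→C gives 9>8; P3→Y gives 8>1]
(B,R,Y): not NE [P1→C gives 9>5; P2→Q gives 6>1]
(C,P,X): not NE [P3→Y gives 8>1]
(C,P,Y): not NE [P1→B gives 9>6; P2→R gives 5>1]
(C,Q,X): not NE [P2→P gives 9>5]
(C,Q,Y): not NE [P1→B gives 9>6; P2→R gives 5>4; P3→X gives 6>4]
(C,R,X): not NE [P2→P gives 9>3]
(C,R,Y): not NE [P3→X gives 7>3]

Nash profiles: (A,Q,X)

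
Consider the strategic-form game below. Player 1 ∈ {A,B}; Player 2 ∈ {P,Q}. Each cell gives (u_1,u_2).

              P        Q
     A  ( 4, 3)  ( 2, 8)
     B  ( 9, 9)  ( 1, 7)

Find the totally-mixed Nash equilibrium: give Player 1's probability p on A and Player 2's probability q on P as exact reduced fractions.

P1 indiff ⇒ q·4+(1-q)·2 = q·9+(1-q)·1 ⇒ q(-5) = (1-q)(-1) ⇒ q = 1/6
P2 indiff ⇒ p·3+(1-p)·9 = p·8+(1-p)·7 ⇒ p(-5) = (1-p)(-2) ⇒ p = 2/7

P1 mixes 2/7 on A; P2 mixes 1/6 on P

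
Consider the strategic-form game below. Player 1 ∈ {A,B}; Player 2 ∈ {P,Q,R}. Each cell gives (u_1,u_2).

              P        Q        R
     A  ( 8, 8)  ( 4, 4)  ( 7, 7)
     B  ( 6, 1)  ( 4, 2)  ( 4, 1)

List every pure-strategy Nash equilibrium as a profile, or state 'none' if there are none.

NE set: (A,P), (B,Q)

(A,P): NE
(A,Q): not NE [P2→P gives 8>4]
(A,R): not NE [P2→P gives 8>7]
(B,P): not NE [P1→A gives 8>6; P2→Q gives 2>1]
(B,Q): NE
(B,R): not NE [P1→A gives 7>4; P2→Q gives 2>1]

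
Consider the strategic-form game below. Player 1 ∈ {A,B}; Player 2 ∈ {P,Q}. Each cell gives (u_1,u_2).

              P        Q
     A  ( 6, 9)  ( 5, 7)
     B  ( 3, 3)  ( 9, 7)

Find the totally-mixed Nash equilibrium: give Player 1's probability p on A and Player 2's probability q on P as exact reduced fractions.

P1 mixes 2/3 on A; P2 mixes 4/7 on P

P1 indiff ⇒ q·6+(1-q)·5 = q·3+(1-q)·9 ⇒ q(3) = (1-q)(4) ⇒ q = 4/7
P2 indiff ⇒ p·9+(1-p)·3 = p·7+(1-p)·7 ⇒ p(2) = (1-p)(4) ⇒ p = 2/3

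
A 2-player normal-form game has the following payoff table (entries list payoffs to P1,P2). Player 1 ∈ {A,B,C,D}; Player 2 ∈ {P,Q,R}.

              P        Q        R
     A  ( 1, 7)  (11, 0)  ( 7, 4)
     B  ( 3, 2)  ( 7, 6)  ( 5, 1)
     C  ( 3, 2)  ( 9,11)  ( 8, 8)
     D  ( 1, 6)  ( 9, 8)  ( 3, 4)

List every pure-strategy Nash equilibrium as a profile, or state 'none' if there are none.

(A,P): not NE [P1→C gives 3>1]
(A,Q): not NE [P2→P gives 7>0]
(A,R): not NE [P1→C gives 8>7; P2→P gives 7>4]
(B,P): not NE [P2→Q gives 6>2]
(B,Q): not NE [P1→A gives 11>7]
(B,R): not NE [P1→C gives 8>5; P2→Q gives 6>1]
(C,P): not NE [P2→Q gives 11>2]
(C,Q): not NE [P1→A gives 11>9]
(C,R): not NE [P2→Q gives 11>8]
(D,P): not NE [P1→C gives 3>1; P2→Q gives 8>6]
(D,Q): not NE [P1→A gives 11>9]
(D,R): not NE [P1→C gives 8>3; P2→Q gives 8>4]

PSNE: ∅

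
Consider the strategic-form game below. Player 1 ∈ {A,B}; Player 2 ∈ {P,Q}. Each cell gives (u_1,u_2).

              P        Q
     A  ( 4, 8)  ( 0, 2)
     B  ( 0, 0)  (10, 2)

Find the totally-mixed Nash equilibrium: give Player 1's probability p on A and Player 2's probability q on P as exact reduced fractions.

P1 mixes 1/4 on A; P2 mixes 5/7 on P

P1 indiff ⇒ q·4+(1-q)·0 = q·0+(1-q)·10 ⇒ q(4) = (1-q)(10) ⇒ q = 5/7
P2 indiff ⇒ p·8+(1-p)·0 = p·2+(1-p)·2 ⇒ p(6) = (1-p)(2) ⇒ p = 1/4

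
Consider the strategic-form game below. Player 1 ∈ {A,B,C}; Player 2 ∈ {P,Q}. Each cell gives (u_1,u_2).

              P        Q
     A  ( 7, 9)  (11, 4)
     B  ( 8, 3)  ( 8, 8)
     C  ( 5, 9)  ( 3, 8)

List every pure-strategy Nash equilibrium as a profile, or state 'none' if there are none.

PSNE: ∅

(A,P): not NE [P1→B gives 8>7]
(A,Q): not NE [P2→P gives 9>4]
(B,P): not NE [P2→Q gives 8>3]
(B,Q): not NE [P1→A gives 11>8]
(C,P): not NE [P1→B gives 8>5]
(C,Q): not NE [P1→A gives 11>3; P2→P gives 9>8]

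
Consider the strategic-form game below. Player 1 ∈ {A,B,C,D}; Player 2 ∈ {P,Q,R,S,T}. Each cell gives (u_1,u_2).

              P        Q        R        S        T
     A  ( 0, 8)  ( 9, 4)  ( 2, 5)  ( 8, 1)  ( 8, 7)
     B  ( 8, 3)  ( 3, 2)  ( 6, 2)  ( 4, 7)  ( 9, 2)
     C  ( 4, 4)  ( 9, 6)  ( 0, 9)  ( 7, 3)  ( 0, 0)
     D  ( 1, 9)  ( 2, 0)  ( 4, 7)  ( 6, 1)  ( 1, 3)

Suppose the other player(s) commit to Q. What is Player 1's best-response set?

u_1(A vs Q) = 9
u_1(B vs Q) = 3
u_1(C vs Q) = 9
u_1(D vs Q) = 2
max payoff 9 at {A,C}

argmax u_1 = {A,C}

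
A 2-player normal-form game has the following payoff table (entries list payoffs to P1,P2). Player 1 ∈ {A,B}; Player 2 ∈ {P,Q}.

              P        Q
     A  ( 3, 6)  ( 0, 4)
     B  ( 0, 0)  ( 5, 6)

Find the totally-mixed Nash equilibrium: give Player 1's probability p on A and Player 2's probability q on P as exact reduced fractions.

P1 mixes 3/4 on A; P2 mixes 5/8 on P

P1 indiff ⇒ q·3+(1-q)·0 = q·0+(1-q)·5 ⇒ q(3) = (1-q)(5) ⇒ q = 5/8
P2 indiff ⇒ p·6+(1-p)·0 = p·4+(1-p)·6 ⇒ p(2) = (1-p)(6) ⇒ p = 3/4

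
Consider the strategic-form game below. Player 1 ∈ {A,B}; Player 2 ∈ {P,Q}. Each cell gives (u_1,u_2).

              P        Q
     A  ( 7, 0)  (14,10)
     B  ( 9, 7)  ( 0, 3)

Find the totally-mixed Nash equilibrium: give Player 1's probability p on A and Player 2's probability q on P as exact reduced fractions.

P1 indiff ⇒ q·7+(1-q)·14 = q·9+(1-q)·0 ⇒ q(-2) = (1-q)(-14) ⇒ q = 7/8
P2 indiff ⇒ p·0+(1-p)·7 = p·10+(1-p)·3 ⇒ p(-10) = (1-p)(-4) ⇒ p = 2/7

p=2/7, q=7/8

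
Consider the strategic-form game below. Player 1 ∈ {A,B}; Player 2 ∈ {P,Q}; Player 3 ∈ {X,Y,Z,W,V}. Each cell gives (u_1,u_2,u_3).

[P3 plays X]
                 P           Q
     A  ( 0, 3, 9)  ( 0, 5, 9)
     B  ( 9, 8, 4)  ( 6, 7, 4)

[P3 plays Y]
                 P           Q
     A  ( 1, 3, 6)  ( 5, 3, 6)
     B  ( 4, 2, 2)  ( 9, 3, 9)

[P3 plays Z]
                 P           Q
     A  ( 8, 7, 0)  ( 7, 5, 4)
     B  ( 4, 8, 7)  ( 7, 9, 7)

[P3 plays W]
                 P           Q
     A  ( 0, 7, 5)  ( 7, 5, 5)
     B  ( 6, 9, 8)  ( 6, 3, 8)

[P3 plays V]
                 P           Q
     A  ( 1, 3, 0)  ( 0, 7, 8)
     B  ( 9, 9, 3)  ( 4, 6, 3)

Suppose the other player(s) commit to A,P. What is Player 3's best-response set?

BR_3 = {X}

u_3(X vs A,P) = 9
u_3(Y vs A,P) = 6
u_3(Z vs A,P) = 0
u_3(W vs A,P) = 5
u_3(V vs A,P) = 0
max payoff 9 at {X}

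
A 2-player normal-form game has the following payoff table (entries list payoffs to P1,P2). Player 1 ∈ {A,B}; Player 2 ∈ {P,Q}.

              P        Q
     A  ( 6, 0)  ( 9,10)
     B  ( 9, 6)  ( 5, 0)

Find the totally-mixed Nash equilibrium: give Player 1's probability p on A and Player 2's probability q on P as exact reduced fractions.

P1 indiff ⇒ q·6+(1-q)·9 = q·9+(1-q)·5 ⇒ q(-3) = (1-q)(-4) ⇒ q = 4/7
P2 indiff ⇒ p·0+(1-p)·6 = p·10+(1-p)·0 ⇒ p(-10) = (1-p)(-6) ⇒ p = 3/8

p=3/8, q=4/7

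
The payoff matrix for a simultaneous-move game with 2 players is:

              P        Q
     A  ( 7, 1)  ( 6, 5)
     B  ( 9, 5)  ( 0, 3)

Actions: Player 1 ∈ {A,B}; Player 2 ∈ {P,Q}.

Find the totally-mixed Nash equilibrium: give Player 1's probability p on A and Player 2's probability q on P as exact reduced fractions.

P1 indiff ⇒ q·7+(1-q)·6 = q·9+(1-q)·0 ⇒ q(-2) = (1-q)(-6) ⇒ q = 3/4
P2 indiff ⇒ p·1+(1-p)·5 = p·5+(1-p)·3 ⇒ p(-4) = (1-p)(-2) ⇒ p = 1/3

(p,q) = (1/3, 3/4)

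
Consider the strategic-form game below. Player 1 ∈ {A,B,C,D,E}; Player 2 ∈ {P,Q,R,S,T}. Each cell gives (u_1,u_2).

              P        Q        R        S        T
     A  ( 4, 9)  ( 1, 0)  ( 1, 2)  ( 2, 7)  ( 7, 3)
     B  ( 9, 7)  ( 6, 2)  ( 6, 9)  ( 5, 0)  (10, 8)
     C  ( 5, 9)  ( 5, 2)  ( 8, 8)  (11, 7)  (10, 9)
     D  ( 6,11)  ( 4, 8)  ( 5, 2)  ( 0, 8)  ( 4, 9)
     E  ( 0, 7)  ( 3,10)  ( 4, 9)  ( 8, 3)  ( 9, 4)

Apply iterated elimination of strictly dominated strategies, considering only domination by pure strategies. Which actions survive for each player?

Remaining: P1:{B,C} P2:{P,R,T}

P1 drop A (B beats it: P:9>4 Q:6>1 R:6>1 S:5>2 T:10>7)
P1 drop D (B beats it: P:9>6 Q:6>4 R:6>5 S:5>0 T:10>4)
P1 drop E (C beats it: P:5>0 Q:5>3 R:8>4 S:11>8 T:10>9)
P2 drop Q (P beats it: B:7>2 C:9>2)
P2 drop S (P beats it: B:7>0 C:9>7)
P1→{B,C} P2→{P,R,T}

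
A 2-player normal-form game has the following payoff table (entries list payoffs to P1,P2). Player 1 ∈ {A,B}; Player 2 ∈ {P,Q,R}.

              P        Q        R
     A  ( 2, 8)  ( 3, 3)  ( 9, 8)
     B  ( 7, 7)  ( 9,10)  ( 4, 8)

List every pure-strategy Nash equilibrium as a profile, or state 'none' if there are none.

(A,P): not NE [P1→B gives 7>2]
(A,Q): not NE [P1→B gives 9>3; P2→R gives 8>3]
(A,R): NE
(B,P): not NE [P2→Q gives 10>7]
(B,Q): NE
(B,R): not NE [P1→A gives 9>4; P2→Q gives 10>8]

NE set: (A,R), (B,Q)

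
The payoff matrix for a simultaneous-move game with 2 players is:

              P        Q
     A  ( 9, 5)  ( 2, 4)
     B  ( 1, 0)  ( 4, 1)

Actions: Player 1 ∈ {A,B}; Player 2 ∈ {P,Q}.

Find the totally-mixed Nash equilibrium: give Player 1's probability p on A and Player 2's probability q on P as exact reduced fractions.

P1 indiff ⇒ q·9+(1-q)·2 = q·1+(1-q)·4 ⇒ q(8) = (1-q)(2) ⇒ q = 1/5
P2 indiff ⇒ p·5+(1-p)·0 = p·4+(1-p)·1 ⇒ p(1) = (1-p)(1) ⇒ p = 1/2

(p,q) = (1/2, 1/5)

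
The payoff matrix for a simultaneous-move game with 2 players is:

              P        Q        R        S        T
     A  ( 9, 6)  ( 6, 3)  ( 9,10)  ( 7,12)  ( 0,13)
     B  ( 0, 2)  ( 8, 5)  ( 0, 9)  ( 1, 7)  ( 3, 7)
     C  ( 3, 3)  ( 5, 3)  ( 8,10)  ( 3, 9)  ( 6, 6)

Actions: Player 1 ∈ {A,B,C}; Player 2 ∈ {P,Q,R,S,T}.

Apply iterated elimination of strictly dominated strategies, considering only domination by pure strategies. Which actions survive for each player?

Survivors P1:{A,C} P2:{R,S,T}

P2 drop P (R beats it: A:10>6 B:9>2 C:10>3)
P2 drop Q (R beats it: A:10>3 B:9>5 C:10>3)
P1 drop B (C beats it: R:8>0 S:3>1 T:6>3)
P1→{A,C} P2→{R,S,T}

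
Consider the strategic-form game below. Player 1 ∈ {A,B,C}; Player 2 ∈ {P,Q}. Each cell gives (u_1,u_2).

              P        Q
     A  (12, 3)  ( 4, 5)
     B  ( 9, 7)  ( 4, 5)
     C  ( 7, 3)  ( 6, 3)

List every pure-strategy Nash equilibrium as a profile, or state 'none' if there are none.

Nash profiles: (C,Q)

(A,P): not NE [P2→Q gives 5>3]
(A,Q): not NE [P1→C gives 6>4]
(B,P): not NE [P1→A gives 12>9]
(B,Q): not NE [P1→C gives 6>4; P2→P gives 7>5]
(C,P): not NE [P1→A gives 12>7]
(C,Q): NE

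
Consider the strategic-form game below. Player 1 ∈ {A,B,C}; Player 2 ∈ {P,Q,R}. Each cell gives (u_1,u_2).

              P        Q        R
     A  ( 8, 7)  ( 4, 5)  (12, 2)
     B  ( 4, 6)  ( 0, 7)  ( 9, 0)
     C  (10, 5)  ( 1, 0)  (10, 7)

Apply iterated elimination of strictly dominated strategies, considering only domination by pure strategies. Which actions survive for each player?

Survivors P1:{A,C} P2:{P,R}

P1 drop B (A beats it: P:8>4 Q:4>0 R:12>9)
P2 drop Q (P beats it: A:7>5 C:5>0)
P1→{A,C} P2→{P,R}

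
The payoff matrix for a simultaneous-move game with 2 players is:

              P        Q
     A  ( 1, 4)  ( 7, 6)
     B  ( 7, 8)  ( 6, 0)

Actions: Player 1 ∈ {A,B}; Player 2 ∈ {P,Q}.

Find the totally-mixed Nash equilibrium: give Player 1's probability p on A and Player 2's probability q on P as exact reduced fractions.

P1 mixes 4/5 on A; P2 mixes 1/7 on P

P1 indiff ⇒ q·1+(1-q)·7 = q·7+(1-q)·6 ⇒ q(-6) = (1-q)(-1) ⇒ q = 1/7
P2 indiff ⇒ p·4+(1-p)·8 = p·6+(1-p)·0 ⇒ p(-2) = (1-p)(-8) ⇒ p = 4/5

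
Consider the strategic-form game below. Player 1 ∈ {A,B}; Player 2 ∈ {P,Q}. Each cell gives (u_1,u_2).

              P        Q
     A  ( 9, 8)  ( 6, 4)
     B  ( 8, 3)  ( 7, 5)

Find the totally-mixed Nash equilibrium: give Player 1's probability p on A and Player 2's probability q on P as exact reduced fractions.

P1 mixes 1/3 on A; P2 mixes 1/2 on P

P1 indiff ⇒ q·9+(1-q)·6 = q·8+(1-q)·7 ⇒ q(1) = (1-q)(1) ⇒ q = 1/2
P2 indiff ⇒ p·8+(1-p)·3 = p·4+(1-p)·5 ⇒ p(4) = (1-p)(2) ⇒ p = 1/3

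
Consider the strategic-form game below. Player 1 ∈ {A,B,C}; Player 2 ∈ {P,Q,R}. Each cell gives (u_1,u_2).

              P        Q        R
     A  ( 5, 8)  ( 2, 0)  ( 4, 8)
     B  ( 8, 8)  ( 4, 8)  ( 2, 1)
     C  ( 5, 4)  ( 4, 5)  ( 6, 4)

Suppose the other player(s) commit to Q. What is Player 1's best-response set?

argmax u_1 = {B,C}

u_1(A vs Q) = 2
u_1(B vs Q) = 4
u_1(C vs Q) = 4
max payoff 4 at {B,C}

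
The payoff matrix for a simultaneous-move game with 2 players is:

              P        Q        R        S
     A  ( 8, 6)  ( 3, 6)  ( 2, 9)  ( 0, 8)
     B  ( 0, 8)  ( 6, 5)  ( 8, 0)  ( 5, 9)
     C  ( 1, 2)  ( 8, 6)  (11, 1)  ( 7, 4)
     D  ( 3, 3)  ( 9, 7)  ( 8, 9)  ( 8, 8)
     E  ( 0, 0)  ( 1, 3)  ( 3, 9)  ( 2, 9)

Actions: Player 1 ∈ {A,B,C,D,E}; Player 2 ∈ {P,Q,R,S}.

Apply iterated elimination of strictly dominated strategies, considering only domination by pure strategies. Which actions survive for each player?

P1 drop B (C beats it: P:1>0 Q:8>6 R:11>8 S:7>5)
P1 drop E (C beats it: P:1>0 Q:8>1 R:11>3 S:7>2)
P2 drop P (S beats it: A:8>6 C:4>2 D:8>3)
P1 drop A (C beats it: Q:8>3 R:11>2 S:7>0)
P1→{C,D} P2→{Q,R,S}

Survivors P1:{C,D} P2:{Q,R,S}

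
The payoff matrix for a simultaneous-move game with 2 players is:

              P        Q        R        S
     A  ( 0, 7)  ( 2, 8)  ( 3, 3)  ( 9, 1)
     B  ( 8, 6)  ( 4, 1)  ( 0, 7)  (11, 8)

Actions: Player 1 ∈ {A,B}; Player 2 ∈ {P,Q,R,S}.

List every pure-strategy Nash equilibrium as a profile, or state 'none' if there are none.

(A,P): not NE [P1→B gives 8>0; P2→Q gives 8>7]
(A,Q): not NE [P1→B gives 4>2]
(A,R): not NE [P2→Q gives 8>3]
(A,S): not NE [P1→B gives 11>9; P2→Q gives 8>1]
(B,P): not NE [P2→S gives 8>6]
(B,Q): not NE [P2→S gives 8>1]
(B,R): not NE [P1→A gives 3>0; P2→S gives 8>7]
(B,S): NE

Nash profiles: (B,S)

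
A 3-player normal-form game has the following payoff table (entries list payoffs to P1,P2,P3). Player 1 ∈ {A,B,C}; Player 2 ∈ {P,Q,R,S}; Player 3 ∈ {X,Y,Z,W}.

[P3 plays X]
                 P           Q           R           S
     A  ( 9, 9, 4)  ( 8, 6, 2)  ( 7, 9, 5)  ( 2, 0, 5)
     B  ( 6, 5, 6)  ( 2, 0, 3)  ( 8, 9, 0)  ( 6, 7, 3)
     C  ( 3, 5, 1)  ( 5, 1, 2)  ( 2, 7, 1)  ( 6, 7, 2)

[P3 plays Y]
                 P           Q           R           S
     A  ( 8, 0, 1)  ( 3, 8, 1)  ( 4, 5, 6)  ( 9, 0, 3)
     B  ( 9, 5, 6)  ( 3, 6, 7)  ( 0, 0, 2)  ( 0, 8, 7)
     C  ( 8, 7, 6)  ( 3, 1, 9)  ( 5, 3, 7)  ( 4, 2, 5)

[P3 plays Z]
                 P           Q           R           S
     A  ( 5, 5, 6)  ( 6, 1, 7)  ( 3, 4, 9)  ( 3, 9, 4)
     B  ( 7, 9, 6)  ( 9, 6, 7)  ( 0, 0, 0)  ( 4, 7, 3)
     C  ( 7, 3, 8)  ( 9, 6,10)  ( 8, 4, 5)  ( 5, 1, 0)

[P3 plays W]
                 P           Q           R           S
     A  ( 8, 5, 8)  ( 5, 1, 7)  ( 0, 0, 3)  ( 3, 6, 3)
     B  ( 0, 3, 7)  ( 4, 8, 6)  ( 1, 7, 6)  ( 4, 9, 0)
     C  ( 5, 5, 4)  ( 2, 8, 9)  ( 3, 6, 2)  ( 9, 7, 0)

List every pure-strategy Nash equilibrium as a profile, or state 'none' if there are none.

(A,P,X): not NE [P3→W gives 8>4]
(A,P,Y): not NE [P1→B gives 9>8; P2→Q gives 8>0; P3→W gives 8>1]
(A,P,Z): not NE [P1→C gives 7>5; P2→S gives 9>5; P3→W gives 8>6]
(A,P,W): not NE [P2→S gives 6>5]
(A,Q,X): not NE [P2→R gives 9>6; P3→W gives 7>2]
(A,Q,Y): not NE [P3→W gives 7>1]
(A,Q,Z): not NE [P1→C gives 9>6; P2→S gives 9>1]
(A,Q,W): not NE [P2→S gives 6>1]
(A,R,X): not NE [P1→B gives 8>7; P3→Z gives 9>5]
(A,R,Y): not NE [P1→C gives 5>4; P2→Q gives 8>5; P3→Z gives 9>6]
(A,R,Z): not NE [P1→C gives 8>3; P2→S gives 9>4]
(A,R,W): not NE [P1→C gives 3>0; P2→S gives 6>0; P3→Z gives 9>3]
(A,S,X): not NE [P1→C gives 6>2; P2→R gives 9>0]
(A,S,Y): not NE [P2→Q gives 8>0; P3→X gives 5>3]
(A,S,Z): not NE [P1→C gives 5>3; P3→X gives 5>4]
(A,S,W): not NE [P1→C gives 9>3; P3→X gives 5>3]
(B,P,X): not NE [P1→A gives 9>6; P2→R gives 9>5; P3→W gives 7>6]
(B,P,Y): not NE [P2→S gives 8>5; P3→W gives 7>6]
(B,P,Z): not NE [P3→W gives 7>6]
(B,P,W): not NE [P1→A gives 8>0; P2→S gives 9>3]
(B,Q,X): not NE [P1→A gives 8>2; P2→R gives 9>0; P3→Z gives 7>3]
(B,Q,Y): not NE [P2→S gives 8>6]
(B,Q,Z): not NE [P2→P gives 9>6]
(B,Q,W): not NE [P1→A gives 5>4; P2→S gives 9>8; P3→Z gives 7>6]
(B,R,X): not NE [P3→W gives 6>0]
(B,R,Y): not NE [P1→C gives 5>0; P2→S gives 8>0; P3→W gives 6>2]
(B,R,Z): not NE [P1→C gives 8>0; P2→P gives 9>0; P3→W gives 6>0]
(B,R,W): not NE [P1→C gives 3>1; P2→S gives 9>7]
(B,S,X): not NE [P2→R gives 9>7; P3→Y gives 7>3]
(B,S,Y): not NE [P1→A gives 9>0]
(B,S,Z): not NE [P1→C gives 5>4; P2→P gives 9>7; P3→Y gives 7>3]
(B,S,W): not NE [P1→C gives 9>4; P3→Y gives 7>0]
(C,P,X): not NE [P1→A gives 9>3; P2→S gives 7>5; P3→Z gives 8>1]
(C,P,Y): not NE [P1→B gives 9>8; P3→Z gives 8>6]
(C,P,Z): not NE [P2→Q gives 6>3]
(C,P,W): not NE [P1→A gives 8>5; P2→Q gives 8>5; P3→Z gives 8>4]
(C,Q,X): not NE [P1→A gives 8>5; P2→S gives 7>1; P3→Z gives 10>2]
(C,Q,Y): not NE [P2→P gives 7>1; P3→Z gives 10>9]
(C,Q,Z): NE
(C,Q,W): not NE [P1→A gives 5>2; P3→Z gives 10>9]
(C,R,X): not NE [P1→B gives 8>2; P3→Y gives 7>1]
(C,R,Y): not NE [P2→P gives 7>3]
(C,R,Z): not NE [P2→Q gives 6>4; P3→Y gives 7>5]
(C,R,W): not NE [P2→Q gives 8>6; P3→Y gives 7>2]
(C,S,X): not NE [P3→Y gives 5>2]
(C,S,Y): not NE [P1→A gives 9>4; P2→P gives 7>2]
(C,S,Z): not NE [P2→Q gives 6>1; P3→Y gives 5>0]
(C,S,W): not NE [P2→Q gives 8>7; P3→Y gives 5>0]

Nash profiles: (C,Q,Z)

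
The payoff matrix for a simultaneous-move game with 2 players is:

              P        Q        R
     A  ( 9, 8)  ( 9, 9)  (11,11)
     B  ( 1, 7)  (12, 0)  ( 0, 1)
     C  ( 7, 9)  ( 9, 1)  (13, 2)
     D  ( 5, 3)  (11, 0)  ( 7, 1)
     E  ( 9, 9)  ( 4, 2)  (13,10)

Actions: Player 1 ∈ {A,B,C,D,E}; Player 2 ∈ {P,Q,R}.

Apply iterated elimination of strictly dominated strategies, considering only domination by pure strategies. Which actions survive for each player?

P2 drop Q (R beats it: A:11>9 B:1>0 C:2>1 D:1>0 E:10>2)
P1 drop B (A beats it: P:9>1 R:11>0)
P1 drop D (A beats it: P:9>5 R:11>7)
P1→{A,C,E} P2→{P,R}

IESDS → P1:{A,C,E} P2:{P,R}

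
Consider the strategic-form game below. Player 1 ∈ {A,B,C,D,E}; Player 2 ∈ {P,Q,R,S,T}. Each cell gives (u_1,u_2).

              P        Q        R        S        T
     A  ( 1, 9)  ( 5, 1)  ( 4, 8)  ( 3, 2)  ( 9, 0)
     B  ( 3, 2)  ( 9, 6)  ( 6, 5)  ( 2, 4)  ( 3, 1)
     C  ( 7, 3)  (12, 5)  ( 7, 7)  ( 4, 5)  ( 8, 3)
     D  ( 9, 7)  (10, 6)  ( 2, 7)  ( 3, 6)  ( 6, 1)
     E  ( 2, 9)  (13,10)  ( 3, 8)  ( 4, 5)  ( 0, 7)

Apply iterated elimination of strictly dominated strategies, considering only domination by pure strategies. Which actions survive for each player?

P1 drop B (C beats it: P:7>3 Q:12>9 R:7>6 S:4>2 T:8>3)
P2 drop S (R beats it: A:8>2 C:7>5 D:7>6 E:8>5)
P2 drop T (Q beats it: A:1>0 C:5>3 D:6>1 E:10>7)
P1 drop A (C beats it: P:7>1 Q:12>5 R:7>4)
P1→{C,D,E} P2→{P,Q,R}

Survivors P1:{C,D,E} P2:{P,Q,R}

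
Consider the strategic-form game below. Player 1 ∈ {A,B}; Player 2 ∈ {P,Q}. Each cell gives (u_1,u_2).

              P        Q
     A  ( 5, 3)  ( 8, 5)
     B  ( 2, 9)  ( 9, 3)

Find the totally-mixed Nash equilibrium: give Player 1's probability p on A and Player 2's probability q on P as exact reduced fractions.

(p,q) = (3/4, 1/4)

P1 indiff ⇒ q·5+(1-q)·8 = q·2+(1-q)·9 ⇒ q(3) = (1-q)(1) ⇒ q = 1/4
P2 indiff ⇒ p·3+(1-p)·9 = p·5+(1-p)·3 ⇒ p(-2) = (1-p)(-6) ⇒ p = 3/4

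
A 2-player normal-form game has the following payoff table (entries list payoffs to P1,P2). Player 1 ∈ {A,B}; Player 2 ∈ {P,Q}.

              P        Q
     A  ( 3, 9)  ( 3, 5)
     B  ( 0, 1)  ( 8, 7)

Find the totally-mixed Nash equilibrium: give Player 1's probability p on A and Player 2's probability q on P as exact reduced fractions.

p=3/5, q=5/8

P1 indiff ⇒ q·3+(1-q)·3 = q·0+(1-q)·8 ⇒ q(3) = (1-q)(5) ⇒ q = 5/8
P2 indiff ⇒ p·9+(1-p)·1 = p·5+(1-p)·7 ⇒ p(4) = (1-p)(6) ⇒ p = 3/5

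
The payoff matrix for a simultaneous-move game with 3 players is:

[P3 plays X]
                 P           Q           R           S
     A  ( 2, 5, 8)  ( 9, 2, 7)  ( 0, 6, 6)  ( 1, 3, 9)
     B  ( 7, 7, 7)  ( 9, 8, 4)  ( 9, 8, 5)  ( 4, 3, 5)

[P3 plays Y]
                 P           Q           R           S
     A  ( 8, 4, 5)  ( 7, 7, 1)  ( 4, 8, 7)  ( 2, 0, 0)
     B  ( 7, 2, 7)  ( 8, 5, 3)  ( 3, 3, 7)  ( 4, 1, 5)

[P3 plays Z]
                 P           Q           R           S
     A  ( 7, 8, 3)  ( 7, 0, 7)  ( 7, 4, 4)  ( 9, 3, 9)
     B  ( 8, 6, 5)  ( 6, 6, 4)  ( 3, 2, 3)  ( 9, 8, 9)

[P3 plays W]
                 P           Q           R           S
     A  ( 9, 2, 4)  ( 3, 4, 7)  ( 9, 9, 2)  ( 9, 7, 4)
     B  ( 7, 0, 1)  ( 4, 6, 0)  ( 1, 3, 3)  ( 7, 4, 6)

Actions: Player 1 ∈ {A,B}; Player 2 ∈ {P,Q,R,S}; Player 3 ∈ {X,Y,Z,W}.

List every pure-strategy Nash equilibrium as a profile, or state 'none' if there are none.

NE set: (A,R,Y), (B,Q,X), (B,S,Z)

(A,P,X): not NE [P1→B gives 7>2; P2→R gives 6>5]
(A,P,Y): not NE [P2→R gives 8>4; P3→X gives 8>5]
(A,P,Z): not NE [P1→B gives 8>7; P3→X gives 8>3]
(A,P,W): not NE [P2→R gives 9>2; P3→X gives 8>4]
(A,Q,X): not NE [P2→R gives 6>2]
(A,Q,Y): not NE [P1→B gives 8>7; P2→R gives 8>7; P3→W gives 7>1]
(A,Q,Z): not NE [P2→P gives 8>0]
(A,Q,W): not NE [P1→B gives 4>3; P2→R gives 9>4]
(A,R,X): not NE [P1→B gives 9>0; P3→Y gives 7>6]
(A,R,Y): NE
(A,R,Z): not NE [P2→P gives 8>4; P3→Y gives 7>4]
(A,R,W): not NE [P3→Y gives 7>2]
(A,S,X): not NE [P1→B gives 4>1; P2→R gives 6>3]
(A,S,Y): not NE [P1→B gives 4>2; P2→R gives 8>0; P3→Z gives 9>0]
(A,S,Z): not NE [P2→P gives 8>3]
(A,S,W): not NE [P2→R gives 9>7; P3→Z gives 9>4]
(B,P,X): not NE [P2→R gives 8>7]
(B,P,Y): not NE [P1→A gives 8>7; P2→Q gives 5>2]
(B,P,Z): not NE [P2→S gives 8>6; P3→Y gives 7>5]
(B,P,W): not NE [P1→A gives 9>7; P2→Q gives 6>0; P3→Y gives 7>1]
(B,Q,X): NE
(B,Q,Y): not NE [P3→Z gives 4>3]
(B,Q,Z): not NE [P1→A gives 7>6; P2→S gives 8>6]
(B,Q,W): not NE [P3→Z gives 4>0]
(B,R,X): not NE [P3→Y gives 7>5]
(B,R,Y): not NE [P1→A gives 4>3; P2→Q gives 5>3]
(B,R,Z): not NE [P1→A gives 7>3; P2→S gives 8>2; P3→Y gives 7>3]
(B,R,W): not NE [P1→A gives 9>1; P2→Q gives 6>3; P3→Y gives 7>3]
(B,S,X): not NE [P2→R gives 8>3; P3→Z gives 9>5]
(B,S,Y): not NE [P2→Q gives 5>1; P3→Z gives 9>5]
(B,S,Z): NE
(B,S,W): not NE [P1→A gives 9>7; P2→Q gives 6>4; P3→Z gives 9>6]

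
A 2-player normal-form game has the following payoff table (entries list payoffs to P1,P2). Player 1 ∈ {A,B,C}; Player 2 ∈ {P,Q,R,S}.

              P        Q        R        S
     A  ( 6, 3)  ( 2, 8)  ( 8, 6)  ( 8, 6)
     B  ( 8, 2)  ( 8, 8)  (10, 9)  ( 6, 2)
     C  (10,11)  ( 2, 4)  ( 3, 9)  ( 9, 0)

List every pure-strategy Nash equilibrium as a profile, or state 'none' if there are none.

Nash profiles: (B,R), (C,P)

(A,P): not NE [P1→C gives 10>6; P2→Q gives 8>3]
(A,Q): not NE [P1→B gives 8>2]
(A,R): not NE [P1→B gives 10>8; P2→Q gives 8>6]
(A,S): not NE [P1→C gives 9>8; P2→Q gives 8>6]
(B,P): not NE [P1→C gives 10>8; P2→R gives 9>2]
(B,Q): not NE [P2→R gives 9>8]
(B,R): NE
(B,S): not NE [P1→C gives 9>6; P2→R gives 9>2]
(C,P): NE
(C,Q): not NE [P1→B gives 8>2; P2→P gives 11>4]
(C,R): not NE [P1→B gives 10>3; P2→P gives 11>9]
(C,S): not NE [P2→P gives 11>0]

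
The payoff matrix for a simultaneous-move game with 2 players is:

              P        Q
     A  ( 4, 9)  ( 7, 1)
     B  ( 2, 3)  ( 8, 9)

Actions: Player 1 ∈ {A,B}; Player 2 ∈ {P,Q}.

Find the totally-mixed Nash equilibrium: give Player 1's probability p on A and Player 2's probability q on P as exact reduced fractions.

P1 mixes 3/7 on A; P2 mixes 1/3 on P

P1 indiff ⇒ q·4+(1-q)·7 = q·2+(1-q)·8 ⇒ q(2) = (1-q)(1) ⇒ q = 1/3
P2 indiff ⇒ p·9+(1-p)·3 = p·1+(1-p)·9 ⇒ p(8) = (1-p)(6) ⇒ p = 3/7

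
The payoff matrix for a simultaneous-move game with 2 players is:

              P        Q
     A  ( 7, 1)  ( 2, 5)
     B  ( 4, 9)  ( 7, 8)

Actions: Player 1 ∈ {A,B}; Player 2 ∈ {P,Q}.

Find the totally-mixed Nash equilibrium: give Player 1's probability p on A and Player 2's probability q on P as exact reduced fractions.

(p,q) = (1/5, 5/8)

P1 indiff ⇒ q·7+(1-q)·2 = q·4+(1-q)·7 ⇒ q(3) = (1-q)(5) ⇒ q = 5/8
P2 indiff ⇒ p·1+(1-p)·9 = p·5+(1-p)·8 ⇒ p(-4) = (1-p)(-1) ⇒ p = 1/5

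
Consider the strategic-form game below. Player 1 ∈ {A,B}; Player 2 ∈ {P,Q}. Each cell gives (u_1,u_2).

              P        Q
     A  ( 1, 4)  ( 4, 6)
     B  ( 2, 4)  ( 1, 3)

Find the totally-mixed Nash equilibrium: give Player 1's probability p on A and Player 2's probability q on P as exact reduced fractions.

(p,q) = (1/3, 3/4)

P1 indiff ⇒ q·1+(1-q)·4 = q·2+(1-q)·1 ⇒ q(-1) = (1-q)(-3) ⇒ q = 3/4
P2 indiff ⇒ p·4+(1-p)·4 = p·6+(1-p)·3 ⇒ p(-2) = (1-p)(-1) ⇒ p = 1/3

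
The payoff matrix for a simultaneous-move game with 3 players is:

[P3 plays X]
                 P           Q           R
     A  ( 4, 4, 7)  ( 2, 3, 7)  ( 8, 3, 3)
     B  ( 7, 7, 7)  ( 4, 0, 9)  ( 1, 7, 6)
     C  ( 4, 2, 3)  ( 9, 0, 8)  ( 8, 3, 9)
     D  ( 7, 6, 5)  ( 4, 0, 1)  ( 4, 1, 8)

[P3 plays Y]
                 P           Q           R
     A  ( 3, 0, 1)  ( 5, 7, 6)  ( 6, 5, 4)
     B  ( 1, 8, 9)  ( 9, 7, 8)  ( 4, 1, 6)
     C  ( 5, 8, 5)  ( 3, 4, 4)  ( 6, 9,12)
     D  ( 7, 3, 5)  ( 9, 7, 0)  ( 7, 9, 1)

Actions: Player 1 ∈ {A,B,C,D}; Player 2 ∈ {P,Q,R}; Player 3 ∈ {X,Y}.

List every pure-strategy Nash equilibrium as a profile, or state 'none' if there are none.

PSNE = {(D,P,X)}

(A,P,X): not NE [P1→D gives 7>4]
(A,P,Y): not NE [P1→D gives 7>3; P2→Q gives 7>0; P3→X gives 7>1]
(A,Q,X): not NE [P1→C gives 9>2; P2→P gives 4>3]
(A,Q,Y): not NE [P1→D gives 9>5; P3→X gives 7>6]
(A,R,X): not NE [P2→P gives 4>3; P3→Y gives 4>3]
(A,R,Y): not NE [P1→D gives 7>6; P2→Q gives 7>5]
(B,P,X): not NE [P3→Y gives 9>7]
(B,P,Y): not NE [P1→D gives 7>1]
(B,Q,X): not NE [P1→C gives 9>4; P2→R gives 7>0]
(B,Q,Y): not NE [P2→P gives 8>7; P3→X gives 9>8]
(B,R,X): not NE [P1→C gives 8>1]
(B,R,Y): not NE [P1→D gives 7>4; P2→P gives 8>1]
(C,P,X): not NE [P1→D gives 7>4; P2→R gives 3>2; P3→Y gives 5>3]
(C,P,Y): not NE [P1→D gives 7>5; P2→R gives 9>8]
(C,Q,X): not NE [P2→R gives 3>0]
(C,Q,Y): not NE [P1→D gives 9>3; P2→R gives 9>4; P3→X gives 8>4]
(C,R,X): not NE [P3→Y gives 12>9]
(C,R,Y): not NE [P1→D gives 7>6]
(D,P,X): NE
(D,P,Y): not NE [P2→R gives 9>3]
(D,Q,X): not NE [P1→C gives 9>4; P2→P gives 6>0]
(D,Q,Y): not NE [P2→R gives 9>7; P3→X gives 1>0]
(D,R,X): not NE [P1→C gives 8>4; P2→P gives 6>1]
(D,R,Y): not NE [P3→X gives 8>1]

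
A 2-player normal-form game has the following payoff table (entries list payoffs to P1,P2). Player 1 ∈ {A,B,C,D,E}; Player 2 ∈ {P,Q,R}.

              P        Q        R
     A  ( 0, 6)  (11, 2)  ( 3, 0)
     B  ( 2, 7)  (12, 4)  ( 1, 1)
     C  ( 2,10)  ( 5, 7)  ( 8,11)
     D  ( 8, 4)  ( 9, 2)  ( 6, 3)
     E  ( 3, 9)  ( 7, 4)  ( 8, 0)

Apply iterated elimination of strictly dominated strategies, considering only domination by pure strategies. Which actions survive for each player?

Remaining: P1:{C,D,E} P2:{P,R}

P2 drop Q (P beats it: A:6>2 B:7>4 C:10>7 D:4>2 E:9>4)
P1 drop A (C beats it: P:2>0 R:8>3)
P1 drop B (D beats it: P:8>2 R:6>1)
P1→{C,D,E} P2→{P,R}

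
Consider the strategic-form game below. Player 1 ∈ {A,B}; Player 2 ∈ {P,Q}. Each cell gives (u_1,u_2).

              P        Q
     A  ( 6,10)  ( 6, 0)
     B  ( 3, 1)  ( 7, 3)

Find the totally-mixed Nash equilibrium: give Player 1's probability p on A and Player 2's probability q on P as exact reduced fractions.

p=1/6, q=1/4

P1 indiff ⇒ q·6+(1-q)·6 = q·3+(1-q)·7 ⇒ q(3) = (1-q)(1) ⇒ q = 1/4
P2 indiff ⇒ p·10+(1-p)·1 = p·0+(1-p)·3 ⇒ p(10) = (1-p)(2) ⇒ p = 1/6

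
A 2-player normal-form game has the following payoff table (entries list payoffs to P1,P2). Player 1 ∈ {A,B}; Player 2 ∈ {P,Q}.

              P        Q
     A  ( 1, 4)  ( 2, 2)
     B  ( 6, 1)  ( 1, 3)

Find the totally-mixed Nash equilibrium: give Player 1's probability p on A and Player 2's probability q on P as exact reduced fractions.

P1 mixes 1/2 on A; P2 mixes 1/6 on P

P1 indiff ⇒ q·1+(1-q)·2 = q·6+(1-q)·1 ⇒ q(-5) = (1-q)(-1) ⇒ q = 1/6
P2 indiff ⇒ p·4+(1-p)·1 = p·2+(1-p)·3 ⇒ p(2) = (1-p)(2) ⇒ p = 1/2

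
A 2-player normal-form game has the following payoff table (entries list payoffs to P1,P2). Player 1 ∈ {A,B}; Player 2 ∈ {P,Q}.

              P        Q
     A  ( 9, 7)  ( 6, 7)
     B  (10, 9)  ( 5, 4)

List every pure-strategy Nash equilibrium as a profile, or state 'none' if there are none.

Nash profiles: (A,Q), (B,P)

(A,P): not NE [P1→B gives 10>9]
(A,Q): NE
(B,P): NE
(B,Q): not NE [P1→A gives 6>5; P2→P gives 9>4]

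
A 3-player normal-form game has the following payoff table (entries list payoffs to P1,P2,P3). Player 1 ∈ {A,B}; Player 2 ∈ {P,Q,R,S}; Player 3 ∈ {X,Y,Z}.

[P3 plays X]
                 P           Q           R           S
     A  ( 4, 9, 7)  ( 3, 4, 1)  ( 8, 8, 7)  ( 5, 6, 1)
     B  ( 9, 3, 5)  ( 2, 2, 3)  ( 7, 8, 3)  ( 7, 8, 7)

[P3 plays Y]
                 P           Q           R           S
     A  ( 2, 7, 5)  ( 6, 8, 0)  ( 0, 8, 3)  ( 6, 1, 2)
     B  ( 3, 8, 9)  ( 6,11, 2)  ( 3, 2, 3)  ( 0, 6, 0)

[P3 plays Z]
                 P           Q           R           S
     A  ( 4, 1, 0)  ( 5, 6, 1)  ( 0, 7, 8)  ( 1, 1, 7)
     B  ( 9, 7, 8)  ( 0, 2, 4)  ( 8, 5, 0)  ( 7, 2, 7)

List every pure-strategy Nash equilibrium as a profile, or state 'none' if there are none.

PSNE = {(B,S,X)}

(A,P,X): not NE [P1→B gives 9>4]
(A,P,Y): not NE [P1→B gives 3>2; P2→R gives 8>7; P3→X gives 7>5]
(A,P,Z): not NE [P1→B gives 9>4; P2→R gives 7>1; P3→X gives 7>0]
(A,Q,X): not NE [P2→P gives 9>4]
(A,Q,Y): not NE [P3→Z gives 1>0]
(A,Q,Z): not NE [P2→R gives 7>6]
(A,R,X): not NE [P2→P gives 9>8; P3→Z gives 8>7]
(A,R,Y): not NE [P1→B gives 3>0; P3→Z gives 8>3]
(A,R,Z): not NE [P1→B gives 8>0]
(A,S,X): not NE [P1→B gives 7>5; P2→P gives 9>6; P3→Z gives 7>1]
(A,S,Y): not NE [P2→R gives 8>1; P3→Z gives 7>2]
(A,S,Z): not NE [P1→B gives 7>1; P2→R gives 7>1]
(B,P,X): not NE [P2→S gives 8>3; P3→Y gives 9>5]
(B,P,Y): not NE [P2→Q gives 11>8]
(B,P,Z): not NE [P3→Y gives 9>8]
(B,Q,X): not NE [P1→A gives 3>2; P2→S gives 8>2; P3→Z gives 4>3]
(B,Q,Y): not NE [P3→Z gives 4>2]
(B,Q,Z): not NE [P1→A gives 5>0; P2→P gives 7>2]
(B,R,X): not NE [P1→A gives 8>7]
(B,R,Y): not NE [P2→Q gives 11>2]
(B,R,Z): not NE [P2→P gives 7>5; P3→Y gives 3>0]
(B,S,X): NE
(B,S,Y): not NE [P1→A gives 6>0; P2→Q gives 11>6; P3→Z gives 7>0]
(B,S,Z): not NE [P2→P gives 7>2]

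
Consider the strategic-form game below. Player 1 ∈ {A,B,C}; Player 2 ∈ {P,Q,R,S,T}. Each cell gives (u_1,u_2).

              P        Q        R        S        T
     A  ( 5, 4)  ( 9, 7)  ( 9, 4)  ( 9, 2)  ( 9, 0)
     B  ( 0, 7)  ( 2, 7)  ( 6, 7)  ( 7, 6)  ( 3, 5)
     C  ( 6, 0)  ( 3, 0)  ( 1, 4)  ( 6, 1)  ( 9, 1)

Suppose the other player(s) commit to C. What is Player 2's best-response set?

u_2(P vs C) = 0
u_2(Q vs C) = 0
u_2(R vs C) = 4
u_2(S vs C) = 1
u_2(T vs C) = 1
max payoff 4 at {R}

argmax u_2 = {R}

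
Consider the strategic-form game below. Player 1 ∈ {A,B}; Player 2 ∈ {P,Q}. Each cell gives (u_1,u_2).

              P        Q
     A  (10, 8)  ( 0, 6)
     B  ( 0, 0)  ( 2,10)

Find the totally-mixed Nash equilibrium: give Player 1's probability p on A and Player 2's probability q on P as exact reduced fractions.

P1 mixes 5/6 on A; P2 mixes 1/6 on P

P1 indiff ⇒ q·10+(1-q)·0 = q·0+(1-q)·2 ⇒ q(10) = (1-q)(2) ⇒ q = 1/6
P2 indiff ⇒ p·8+(1-p)·0 = p·6+(1-p)·10 ⇒ p(2) = (1-p)(10) ⇒ p = 5/6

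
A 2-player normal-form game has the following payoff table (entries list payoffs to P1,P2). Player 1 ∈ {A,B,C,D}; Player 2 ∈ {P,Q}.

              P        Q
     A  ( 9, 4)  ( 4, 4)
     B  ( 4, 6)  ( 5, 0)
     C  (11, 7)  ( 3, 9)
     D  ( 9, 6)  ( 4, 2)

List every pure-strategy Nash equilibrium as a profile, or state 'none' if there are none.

(A,P): not NE [P1→C gives 11>9]
(A,Q): not NE [P1→B gives 5>4]
(B,P): not NE [P1→C gives 11>4]
(B,Q): not NE [P2→P gives 6>0]
(C,P): not NE [P2→Q gives 9>7]
(C,Q): not NE [P1→B gives 5>3]
(D,P): not NE [P1→C gives 11>9]
(D,Q): not NE [P1→B gives 5>4; P2→P gives 6>2]

No pure NE.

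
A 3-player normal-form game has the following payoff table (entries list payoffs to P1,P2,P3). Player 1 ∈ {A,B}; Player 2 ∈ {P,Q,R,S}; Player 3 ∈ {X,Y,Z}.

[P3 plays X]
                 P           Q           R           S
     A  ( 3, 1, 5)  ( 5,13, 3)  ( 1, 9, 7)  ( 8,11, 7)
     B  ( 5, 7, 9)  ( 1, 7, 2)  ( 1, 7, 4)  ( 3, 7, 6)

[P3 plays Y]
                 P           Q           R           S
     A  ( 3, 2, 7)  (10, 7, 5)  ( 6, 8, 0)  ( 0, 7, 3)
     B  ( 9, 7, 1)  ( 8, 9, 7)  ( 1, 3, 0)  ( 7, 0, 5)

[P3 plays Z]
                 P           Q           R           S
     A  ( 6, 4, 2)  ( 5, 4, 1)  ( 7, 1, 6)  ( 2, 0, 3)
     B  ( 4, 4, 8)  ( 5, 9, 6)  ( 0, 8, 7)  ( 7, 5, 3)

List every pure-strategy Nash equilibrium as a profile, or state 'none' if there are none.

NE set: (B,P,X)

(A,P,X): not NE [P1→B gives 5>3; P2→Q gives 13>1; P3→Y gives 7>5]
(A,P,Y): not NE [P1→B gives 9>3; P2→R gives 8>2]
(A,P,Z): not NE [P3→Y gives 7>2]
(A,Q,X): not NE [P3→Y gives 5>3]
(A,Q,Y): not NE [P2→R gives 8>7]
(A,Q,Z): not NE [P3→Y gives 5>1]
(A,R,X): not NE [P2→Q gives 13>9]
(A,R,Y): not NE [P3→X gives 7>0]
(A,R,Z): not NE [P2→Q gives 4>1; P3→X gives 7>6]
(A,S,X): not NE [P2→Q gives 13>11]
(A,S,Y): not NE [P1→B gives 7>0; P2→R gives 8>7; P3→X gives 7>3]
(A,S,Z): not NE [P1→B gives 7>2; P2→Q gives 4>0; P3→X gives 7>3]
(B,P,X): NE
(B,P,Y): not NE [P2→Q gives 9>7; P3→X gives 9>1]
(B,P,Z): not NE [P1→A gives 6>4; P2→Q gives 9>4; P3→X gives 9>8]
(B,Q,X): not NE [P1→A gives 5>1; P3→Y gives 7>2]
(B,Q,Y): not NE [P1→A gives 10>8]
(B,Q,Z): not NE [P3→Y gives 7>6]
(B,R,X): not NE [P3→Z gives 7>4]
(B,R,Y): not NE [P1→A gives 6>1; P2→Q gives 9>3; P3→Z gives 7>0]
(B,R,Z): not NE [P1→A gives 7>0; P2→Q gives 9>8]
(B,S,X): not NE [P1→A gives 8>3]
(B,S,Y): not NE [P2→Q gives 9>0; P3→X gives 6>5]
(B,S,Z): not NE [P2→Q gives 9>5; P3→X gives 6>3]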